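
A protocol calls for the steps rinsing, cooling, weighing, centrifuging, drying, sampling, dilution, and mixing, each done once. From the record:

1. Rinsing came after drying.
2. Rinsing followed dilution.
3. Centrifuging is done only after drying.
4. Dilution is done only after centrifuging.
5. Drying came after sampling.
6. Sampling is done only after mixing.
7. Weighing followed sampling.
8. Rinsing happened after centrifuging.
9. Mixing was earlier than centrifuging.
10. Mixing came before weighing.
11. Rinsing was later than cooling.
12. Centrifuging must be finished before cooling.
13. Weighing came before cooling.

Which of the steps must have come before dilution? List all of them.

Directly stated before dilution: centrifuging.
Drying reaches dilution via drying → centrifuging → dilution.
Mixing reaches dilution via mixing → centrifuging → dilution.
Sampling reaches dilution via sampling → drying → centrifuging → dilution.

centrifuging, drying, mixing, sampling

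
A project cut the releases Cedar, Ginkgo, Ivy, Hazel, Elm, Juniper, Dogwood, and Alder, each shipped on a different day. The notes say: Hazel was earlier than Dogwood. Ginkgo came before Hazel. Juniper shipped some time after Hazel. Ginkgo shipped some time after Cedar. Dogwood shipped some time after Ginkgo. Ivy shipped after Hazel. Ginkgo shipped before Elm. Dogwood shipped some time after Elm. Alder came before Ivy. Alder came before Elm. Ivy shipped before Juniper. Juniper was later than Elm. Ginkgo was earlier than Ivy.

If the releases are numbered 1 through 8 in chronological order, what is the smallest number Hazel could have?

3

Cedar and Ginkgo must both come before Hazel — 2 forced predecessors.
Nothing else is forced ahead of Hazel, so its earliest slot is position 2 + 1 = 3.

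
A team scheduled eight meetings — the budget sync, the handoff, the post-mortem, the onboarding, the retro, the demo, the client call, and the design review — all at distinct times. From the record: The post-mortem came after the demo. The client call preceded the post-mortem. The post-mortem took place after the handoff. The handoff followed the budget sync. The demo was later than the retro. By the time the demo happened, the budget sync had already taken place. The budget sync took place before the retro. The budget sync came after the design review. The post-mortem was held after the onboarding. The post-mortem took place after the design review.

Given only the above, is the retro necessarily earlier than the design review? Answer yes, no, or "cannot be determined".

Tracing the constraints gives the design review → the budget sync → the retro, so the design review must come before the retro.
That means the retro cannot be before the design review.

no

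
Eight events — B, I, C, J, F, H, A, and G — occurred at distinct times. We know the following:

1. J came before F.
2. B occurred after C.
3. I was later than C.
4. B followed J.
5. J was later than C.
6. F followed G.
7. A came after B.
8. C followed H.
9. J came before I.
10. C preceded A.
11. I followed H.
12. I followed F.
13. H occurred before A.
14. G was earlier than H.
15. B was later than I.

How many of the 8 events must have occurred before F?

4

Directly stated before F: G and J.
C reaches F via C → J → F.
H reaches F via H → C → J → F.
No chain forces A (or any of the others) ahead of F.
That's C, G, H, and J — 4 in all.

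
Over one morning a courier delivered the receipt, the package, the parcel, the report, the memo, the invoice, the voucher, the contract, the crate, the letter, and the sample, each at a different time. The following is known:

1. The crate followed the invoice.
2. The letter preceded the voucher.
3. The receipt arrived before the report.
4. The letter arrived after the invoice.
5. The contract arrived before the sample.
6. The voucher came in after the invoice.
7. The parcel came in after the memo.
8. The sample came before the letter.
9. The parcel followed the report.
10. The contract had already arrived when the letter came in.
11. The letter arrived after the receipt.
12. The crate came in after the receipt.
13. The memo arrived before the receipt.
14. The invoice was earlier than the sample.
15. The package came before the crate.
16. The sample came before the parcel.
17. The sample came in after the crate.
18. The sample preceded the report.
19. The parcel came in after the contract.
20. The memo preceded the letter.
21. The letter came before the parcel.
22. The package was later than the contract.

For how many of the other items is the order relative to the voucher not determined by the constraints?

2

Forced before the voucher: the contract, the crate, the invoice, the letter, the memo, the package, the receipt, and the sample.
That leaves the parcel and the report with no forced order relative to the voucher — 2.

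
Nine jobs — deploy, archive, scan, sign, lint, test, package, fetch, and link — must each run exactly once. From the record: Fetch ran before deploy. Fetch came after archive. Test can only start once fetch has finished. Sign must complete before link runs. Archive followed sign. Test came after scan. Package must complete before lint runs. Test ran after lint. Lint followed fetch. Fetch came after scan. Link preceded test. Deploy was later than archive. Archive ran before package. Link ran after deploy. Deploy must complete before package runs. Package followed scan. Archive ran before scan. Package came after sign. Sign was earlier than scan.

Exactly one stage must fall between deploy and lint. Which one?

Tracing the constraints gives deploy → package → lint, so package sits after deploy and before lint.
No other stage is forced both after deploy and before lint.

package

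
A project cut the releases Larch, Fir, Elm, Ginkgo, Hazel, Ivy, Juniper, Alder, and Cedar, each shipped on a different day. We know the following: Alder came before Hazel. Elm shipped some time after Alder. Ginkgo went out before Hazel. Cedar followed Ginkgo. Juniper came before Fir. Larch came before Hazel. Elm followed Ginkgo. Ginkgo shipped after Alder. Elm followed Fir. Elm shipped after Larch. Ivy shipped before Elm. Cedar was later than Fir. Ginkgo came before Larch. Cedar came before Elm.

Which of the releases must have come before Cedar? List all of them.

Alder, Fir, Ginkgo, Juniper

Directly stated before Cedar: Fir and Ginkgo.
Alder reaches Cedar via Alder → Ginkgo → Cedar.
Juniper reaches Cedar via Juniper → Fir → Cedar.
No chain forces Hazel (or any of the others) ahead of Cedar.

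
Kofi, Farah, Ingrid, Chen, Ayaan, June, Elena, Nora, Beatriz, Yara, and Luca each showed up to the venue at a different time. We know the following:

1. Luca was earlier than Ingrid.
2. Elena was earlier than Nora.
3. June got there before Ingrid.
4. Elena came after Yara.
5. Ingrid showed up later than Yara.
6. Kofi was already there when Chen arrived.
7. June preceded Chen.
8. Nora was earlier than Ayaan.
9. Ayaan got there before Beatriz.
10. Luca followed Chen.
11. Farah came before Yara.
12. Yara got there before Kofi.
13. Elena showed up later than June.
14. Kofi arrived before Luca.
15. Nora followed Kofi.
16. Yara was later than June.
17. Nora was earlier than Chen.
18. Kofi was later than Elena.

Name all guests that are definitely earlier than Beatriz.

Ayaan, Elena, Farah, June, Kofi, Nora, Yara

Directly stated before Beatriz: Ayaan.
Elena reaches Beatriz via Elena → Nora → Ayaan → Beatriz.
Farah reaches Beatriz via Farah → Yara → Kofi → Nora → Ayaan → Beatriz.
June reaches Beatriz via June → Elena → Nora → Ayaan → Beatriz.
Likewise Kofi, Nora, and Yara each reach Beatriz by chaining the stated constraints.
No chain forces Ingrid (or any of the others) ahead of Beatriz.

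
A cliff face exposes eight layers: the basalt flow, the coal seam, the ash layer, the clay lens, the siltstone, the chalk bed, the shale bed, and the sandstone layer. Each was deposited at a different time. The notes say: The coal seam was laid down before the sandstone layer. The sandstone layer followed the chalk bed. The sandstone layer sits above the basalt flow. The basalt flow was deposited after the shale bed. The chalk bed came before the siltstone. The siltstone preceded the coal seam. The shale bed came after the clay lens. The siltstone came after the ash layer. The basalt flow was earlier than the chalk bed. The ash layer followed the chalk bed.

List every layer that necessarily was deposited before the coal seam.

the ash layer, the basalt flow, the chalk bed, the clay lens, the shale bed, the siltstone

Directly stated before the coal seam: the siltstone.
The ash layer reaches the coal seam via the ash layer → the siltstone → the coal seam.
The basalt flow reaches the coal seam via the basalt flow → the chalk bed → the siltstone → the coal seam.
The chalk bed reaches the coal seam via the chalk bed → the siltstone → the coal seam.
Likewise the clay lens and the shale bed each reach the coal seam by chaining the stated constraints.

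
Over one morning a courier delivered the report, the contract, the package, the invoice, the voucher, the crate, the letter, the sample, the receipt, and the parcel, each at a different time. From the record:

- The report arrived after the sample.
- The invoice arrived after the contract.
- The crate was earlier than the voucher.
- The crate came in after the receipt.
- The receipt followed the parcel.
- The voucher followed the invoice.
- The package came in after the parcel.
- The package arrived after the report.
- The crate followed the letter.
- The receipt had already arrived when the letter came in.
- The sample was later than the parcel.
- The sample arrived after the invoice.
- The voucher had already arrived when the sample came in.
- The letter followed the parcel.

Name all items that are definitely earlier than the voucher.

the contract, the crate, the invoice, the letter, the parcel, the receipt

Directly stated before the voucher: the crate and the invoice.
The contract reaches the voucher via the contract → the invoice → the voucher.
The letter reaches the voucher via the letter → the crate → the voucher.
The parcel reaches the voucher via the parcel → the letter → the crate → the voucher.
Likewise the receipt reaches the voucher by chaining the stated constraints.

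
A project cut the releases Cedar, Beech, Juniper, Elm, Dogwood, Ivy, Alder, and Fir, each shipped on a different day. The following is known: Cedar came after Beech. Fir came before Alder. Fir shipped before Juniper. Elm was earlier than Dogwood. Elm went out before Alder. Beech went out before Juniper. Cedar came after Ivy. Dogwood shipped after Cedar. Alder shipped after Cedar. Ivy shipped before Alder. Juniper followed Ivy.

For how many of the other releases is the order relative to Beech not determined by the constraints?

3

Forced after Beech: Alder, Cedar, Dogwood, and Juniper.
That leaves Elm, Fir, and Ivy with no forced order relative to Beech — 3.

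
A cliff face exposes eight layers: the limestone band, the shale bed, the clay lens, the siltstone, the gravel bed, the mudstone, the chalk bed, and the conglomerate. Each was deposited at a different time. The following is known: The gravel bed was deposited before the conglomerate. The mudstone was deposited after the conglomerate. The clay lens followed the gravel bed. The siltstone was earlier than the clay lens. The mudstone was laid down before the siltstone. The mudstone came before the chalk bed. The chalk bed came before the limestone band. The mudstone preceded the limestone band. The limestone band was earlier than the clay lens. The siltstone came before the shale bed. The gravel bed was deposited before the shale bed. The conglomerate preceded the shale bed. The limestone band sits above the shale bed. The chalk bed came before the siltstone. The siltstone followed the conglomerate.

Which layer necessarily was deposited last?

Every other layer has a chain of constraints placing it before the clay lens, so the clay lens is last.

the clay lens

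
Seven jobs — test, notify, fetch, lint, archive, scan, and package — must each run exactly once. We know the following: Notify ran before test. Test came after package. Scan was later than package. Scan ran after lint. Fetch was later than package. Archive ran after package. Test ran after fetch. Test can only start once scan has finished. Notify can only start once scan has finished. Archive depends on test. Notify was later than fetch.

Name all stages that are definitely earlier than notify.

fetch, lint, package, scan

Directly stated before notify: fetch and scan.
Lint reaches notify via lint → scan → notify.
Package reaches notify via package → scan → notify.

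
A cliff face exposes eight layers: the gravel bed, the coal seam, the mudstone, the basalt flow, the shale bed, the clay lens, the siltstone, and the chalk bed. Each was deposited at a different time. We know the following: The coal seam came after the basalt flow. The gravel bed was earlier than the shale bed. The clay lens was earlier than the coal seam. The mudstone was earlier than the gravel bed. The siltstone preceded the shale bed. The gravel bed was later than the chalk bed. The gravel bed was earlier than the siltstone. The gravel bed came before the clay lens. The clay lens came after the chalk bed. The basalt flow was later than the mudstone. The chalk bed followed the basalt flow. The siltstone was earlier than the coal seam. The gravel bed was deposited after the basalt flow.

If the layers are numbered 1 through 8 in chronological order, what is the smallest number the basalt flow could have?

2

The mudstone must come before the basalt flow — 1 forced predecessor.
Nothing else is forced ahead of the basalt flow, so its earliest slot is position 1 + 1 = 2.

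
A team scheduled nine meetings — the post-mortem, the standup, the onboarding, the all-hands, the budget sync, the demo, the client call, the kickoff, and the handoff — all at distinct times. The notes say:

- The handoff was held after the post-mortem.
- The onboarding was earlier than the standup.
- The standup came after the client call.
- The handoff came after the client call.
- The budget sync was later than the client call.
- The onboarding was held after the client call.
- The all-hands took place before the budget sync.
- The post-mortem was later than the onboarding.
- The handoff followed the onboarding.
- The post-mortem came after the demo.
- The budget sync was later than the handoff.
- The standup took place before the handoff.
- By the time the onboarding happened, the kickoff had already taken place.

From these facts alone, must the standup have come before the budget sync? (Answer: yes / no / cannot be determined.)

yes

Chain the constraints: the standup → the handoff → the budget sync. Each link is directly stated, so the standup comes before the budget sync.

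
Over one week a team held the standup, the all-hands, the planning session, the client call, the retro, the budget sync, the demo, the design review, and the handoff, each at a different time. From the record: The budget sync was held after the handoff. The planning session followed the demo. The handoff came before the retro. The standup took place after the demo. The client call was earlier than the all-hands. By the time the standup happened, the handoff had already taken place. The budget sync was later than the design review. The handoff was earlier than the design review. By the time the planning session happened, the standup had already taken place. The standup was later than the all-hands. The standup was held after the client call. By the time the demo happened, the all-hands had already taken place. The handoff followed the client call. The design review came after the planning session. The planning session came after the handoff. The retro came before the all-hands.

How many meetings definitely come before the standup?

Directly stated before the standup: the all-hands, the client call, the demo, and the handoff.
The retro reaches the standup via the retro → the all-hands → the standup.
That's the all-hands, the client call, the demo, the handoff, and the retro — 5 in all.

5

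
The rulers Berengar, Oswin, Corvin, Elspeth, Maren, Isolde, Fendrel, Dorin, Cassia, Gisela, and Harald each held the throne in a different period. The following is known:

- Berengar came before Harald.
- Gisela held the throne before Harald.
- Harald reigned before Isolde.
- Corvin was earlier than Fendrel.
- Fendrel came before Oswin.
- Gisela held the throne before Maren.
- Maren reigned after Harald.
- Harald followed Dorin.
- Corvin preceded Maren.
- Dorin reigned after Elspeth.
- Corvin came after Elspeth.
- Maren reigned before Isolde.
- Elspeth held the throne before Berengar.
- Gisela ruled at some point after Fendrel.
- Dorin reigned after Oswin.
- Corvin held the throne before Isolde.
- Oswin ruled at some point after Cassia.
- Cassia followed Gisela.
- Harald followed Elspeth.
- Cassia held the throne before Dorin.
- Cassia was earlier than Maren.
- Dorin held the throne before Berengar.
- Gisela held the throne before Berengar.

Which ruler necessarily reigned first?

Elspeth has a chain of constraints placing them before every other ruler, so Elspeth must be first.

Elspeth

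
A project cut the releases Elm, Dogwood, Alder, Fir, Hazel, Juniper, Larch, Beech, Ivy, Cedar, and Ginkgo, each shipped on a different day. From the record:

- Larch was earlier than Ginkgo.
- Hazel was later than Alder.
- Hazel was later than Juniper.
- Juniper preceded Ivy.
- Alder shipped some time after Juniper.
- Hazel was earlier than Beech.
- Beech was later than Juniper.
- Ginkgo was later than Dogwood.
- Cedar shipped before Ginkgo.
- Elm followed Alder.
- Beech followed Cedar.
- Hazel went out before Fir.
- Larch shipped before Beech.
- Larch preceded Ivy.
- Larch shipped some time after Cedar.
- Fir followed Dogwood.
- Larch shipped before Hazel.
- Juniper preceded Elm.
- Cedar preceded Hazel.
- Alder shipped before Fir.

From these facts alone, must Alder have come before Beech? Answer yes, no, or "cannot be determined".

Chain the constraints: Alder → Hazel → Beech. Each link is directly stated, so Alder comes before Beech.

yes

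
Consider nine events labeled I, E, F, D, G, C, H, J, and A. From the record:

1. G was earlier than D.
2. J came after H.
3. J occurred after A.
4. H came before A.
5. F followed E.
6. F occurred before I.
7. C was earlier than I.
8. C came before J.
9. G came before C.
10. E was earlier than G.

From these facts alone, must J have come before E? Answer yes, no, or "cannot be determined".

Tracing the constraints gives E → G → C → J, so E must come before J.
That means J cannot be before E.

no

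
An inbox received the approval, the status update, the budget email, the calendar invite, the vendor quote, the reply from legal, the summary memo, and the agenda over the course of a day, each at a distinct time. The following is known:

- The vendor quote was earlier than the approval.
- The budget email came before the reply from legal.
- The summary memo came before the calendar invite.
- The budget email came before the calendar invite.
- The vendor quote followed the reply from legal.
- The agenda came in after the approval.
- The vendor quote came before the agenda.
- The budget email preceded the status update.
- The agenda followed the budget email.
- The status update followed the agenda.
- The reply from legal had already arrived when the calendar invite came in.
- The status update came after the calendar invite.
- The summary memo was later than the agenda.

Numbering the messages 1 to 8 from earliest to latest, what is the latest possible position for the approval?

The approval must come before the agenda, the calendar invite, the status update, and the summary memo — 4 messages forced after it.
Everything else can be placed before the approval in some valid order, so the approval can sit as late as position 8 − 4 = 4.

4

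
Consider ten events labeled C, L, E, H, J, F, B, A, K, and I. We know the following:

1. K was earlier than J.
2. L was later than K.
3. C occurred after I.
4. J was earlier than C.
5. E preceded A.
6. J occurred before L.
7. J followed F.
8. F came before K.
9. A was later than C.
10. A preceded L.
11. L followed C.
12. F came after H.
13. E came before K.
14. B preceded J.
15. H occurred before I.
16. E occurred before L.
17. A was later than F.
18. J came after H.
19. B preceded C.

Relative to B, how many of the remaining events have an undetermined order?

5

Forced after B: A, C, J, and L.
That leaves E, F, H, I, and K with no forced order relative to B — 5.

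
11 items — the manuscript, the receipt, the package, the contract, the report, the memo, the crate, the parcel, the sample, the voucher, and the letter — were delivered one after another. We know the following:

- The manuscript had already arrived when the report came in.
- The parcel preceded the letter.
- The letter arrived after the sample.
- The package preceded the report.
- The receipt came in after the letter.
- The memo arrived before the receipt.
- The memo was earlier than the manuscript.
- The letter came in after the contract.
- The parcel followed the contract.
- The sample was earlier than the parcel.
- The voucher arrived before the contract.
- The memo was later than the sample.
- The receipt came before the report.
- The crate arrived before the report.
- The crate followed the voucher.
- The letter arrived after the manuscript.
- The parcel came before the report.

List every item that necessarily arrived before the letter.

Directly stated before the letter: the contract, the manuscript, the parcel, and the sample.
The memo reaches the letter via the memo → the manuscript → the letter.
The voucher reaches the letter via the voucher → the contract → the letter.
No chain forces the receipt (or any of the others) ahead of the letter.

the contract, the manuscript, the memo, the parcel, the sample, the voucher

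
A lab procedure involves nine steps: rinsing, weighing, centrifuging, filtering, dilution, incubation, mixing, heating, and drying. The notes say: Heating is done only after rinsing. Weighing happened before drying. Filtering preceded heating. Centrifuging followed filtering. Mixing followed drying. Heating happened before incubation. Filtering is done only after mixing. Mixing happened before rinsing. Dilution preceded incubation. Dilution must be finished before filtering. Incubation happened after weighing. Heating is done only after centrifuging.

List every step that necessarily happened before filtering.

dilution, drying, mixing, weighing

Directly stated before filtering: dilution and mixing.
Drying reaches filtering via drying → mixing → filtering.
Weighing reaches filtering via weighing → drying → mixing → filtering.
No chain forces heating (or any of the others) ahead of filtering.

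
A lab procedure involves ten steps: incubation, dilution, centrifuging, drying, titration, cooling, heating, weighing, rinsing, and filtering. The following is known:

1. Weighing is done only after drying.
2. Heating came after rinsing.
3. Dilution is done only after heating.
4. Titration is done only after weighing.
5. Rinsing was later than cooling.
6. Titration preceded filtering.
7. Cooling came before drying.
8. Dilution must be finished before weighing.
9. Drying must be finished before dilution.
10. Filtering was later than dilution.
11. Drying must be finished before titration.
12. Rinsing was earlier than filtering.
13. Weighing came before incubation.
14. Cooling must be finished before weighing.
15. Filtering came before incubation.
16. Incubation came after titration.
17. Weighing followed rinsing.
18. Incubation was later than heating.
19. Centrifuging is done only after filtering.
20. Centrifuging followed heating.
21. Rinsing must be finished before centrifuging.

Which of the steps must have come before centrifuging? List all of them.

Directly stated before centrifuging: filtering, heating, and rinsing.
Cooling reaches centrifuging via cooling → rinsing → centrifuging.
Dilution reaches centrifuging via dilution → filtering → centrifuging.
Drying reaches centrifuging via drying → titration → filtering → centrifuging.
Likewise titration and weighing each reach centrifuging by chaining the stated constraints.

cooling, dilution, drying, filtering, heating, rinsing, titration, weighing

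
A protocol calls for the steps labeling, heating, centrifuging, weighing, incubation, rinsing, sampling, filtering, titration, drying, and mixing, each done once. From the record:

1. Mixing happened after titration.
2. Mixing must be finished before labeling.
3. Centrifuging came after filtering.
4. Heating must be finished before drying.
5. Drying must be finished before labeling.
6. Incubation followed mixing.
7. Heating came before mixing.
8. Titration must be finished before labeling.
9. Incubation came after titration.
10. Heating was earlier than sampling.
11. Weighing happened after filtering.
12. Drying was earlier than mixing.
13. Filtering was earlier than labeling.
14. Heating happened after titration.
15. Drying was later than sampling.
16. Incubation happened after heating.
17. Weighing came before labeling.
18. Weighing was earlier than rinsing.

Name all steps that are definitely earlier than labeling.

Directly stated before labeling: drying, filtering, mixing, titration, and weighing.
Heating reaches labeling via heating → drying → labeling.
Sampling reaches labeling via sampling → drying → labeling.
No chain forces centrifuging (or any of the others) ahead of labeling.

drying, filtering, heating, mixing, sampling, titration, weighing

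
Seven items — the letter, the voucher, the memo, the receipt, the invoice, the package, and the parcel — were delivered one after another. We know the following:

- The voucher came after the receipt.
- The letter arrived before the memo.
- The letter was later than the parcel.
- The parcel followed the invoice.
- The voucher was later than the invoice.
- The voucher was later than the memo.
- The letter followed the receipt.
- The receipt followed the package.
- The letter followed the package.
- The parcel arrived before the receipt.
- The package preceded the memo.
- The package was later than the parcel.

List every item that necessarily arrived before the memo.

the invoice, the letter, the package, the parcel, the receipt

Directly stated before the memo: the letter and the package.
The invoice reaches the memo via the invoice → the parcel → the letter → the memo.
The parcel reaches the memo via the parcel → the letter → the memo.
The receipt reaches the memo via the receipt → the letter → the memo.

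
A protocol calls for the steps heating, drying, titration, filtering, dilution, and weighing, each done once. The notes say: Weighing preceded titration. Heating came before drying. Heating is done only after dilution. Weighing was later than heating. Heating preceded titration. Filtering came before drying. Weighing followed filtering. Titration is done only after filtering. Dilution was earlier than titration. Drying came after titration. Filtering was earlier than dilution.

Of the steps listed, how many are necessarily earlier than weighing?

Directly stated before weighing: filtering and heating.
Dilution reaches weighing via dilution → heating → weighing.
No chain forces drying (or any of the others) ahead of weighing.
That's dilution, filtering, and heating — 3 in all.

3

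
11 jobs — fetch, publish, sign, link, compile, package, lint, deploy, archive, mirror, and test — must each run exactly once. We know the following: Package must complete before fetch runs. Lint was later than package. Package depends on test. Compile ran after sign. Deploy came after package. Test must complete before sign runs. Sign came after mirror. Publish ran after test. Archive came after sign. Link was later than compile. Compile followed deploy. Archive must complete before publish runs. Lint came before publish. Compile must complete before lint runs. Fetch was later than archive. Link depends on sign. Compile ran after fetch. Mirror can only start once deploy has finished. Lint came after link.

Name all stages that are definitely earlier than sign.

deploy, mirror, package, test

Directly stated before sign: mirror and test.
Deploy reaches sign via deploy → mirror → sign.
Package reaches sign via package → deploy → mirror → sign.
No chain forces archive (or any of the others) ahead of sign.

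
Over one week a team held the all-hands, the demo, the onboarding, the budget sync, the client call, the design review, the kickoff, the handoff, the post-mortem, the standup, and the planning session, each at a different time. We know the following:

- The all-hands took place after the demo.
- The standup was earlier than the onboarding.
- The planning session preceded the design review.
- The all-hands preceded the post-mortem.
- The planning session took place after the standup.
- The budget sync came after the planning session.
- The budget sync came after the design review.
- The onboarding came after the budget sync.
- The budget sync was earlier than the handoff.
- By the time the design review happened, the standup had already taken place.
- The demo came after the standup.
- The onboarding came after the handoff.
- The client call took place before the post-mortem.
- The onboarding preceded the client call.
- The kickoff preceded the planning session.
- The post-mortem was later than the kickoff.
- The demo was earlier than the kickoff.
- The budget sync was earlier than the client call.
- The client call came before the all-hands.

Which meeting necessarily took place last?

the post-mortem

Every other meeting has a chain of constraints placing it before the post-mortem, so the post-mortem is last.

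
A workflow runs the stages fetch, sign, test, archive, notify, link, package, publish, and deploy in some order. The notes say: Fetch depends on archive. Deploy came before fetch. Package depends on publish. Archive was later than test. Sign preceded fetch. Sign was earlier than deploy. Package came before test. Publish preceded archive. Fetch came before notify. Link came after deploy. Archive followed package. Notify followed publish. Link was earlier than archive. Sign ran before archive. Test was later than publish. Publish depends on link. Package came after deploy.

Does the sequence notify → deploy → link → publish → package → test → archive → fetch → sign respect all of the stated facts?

The constraints require sign before deploy, but in the proposed sequence deploy appears ahead of sign. That one violation is enough.

no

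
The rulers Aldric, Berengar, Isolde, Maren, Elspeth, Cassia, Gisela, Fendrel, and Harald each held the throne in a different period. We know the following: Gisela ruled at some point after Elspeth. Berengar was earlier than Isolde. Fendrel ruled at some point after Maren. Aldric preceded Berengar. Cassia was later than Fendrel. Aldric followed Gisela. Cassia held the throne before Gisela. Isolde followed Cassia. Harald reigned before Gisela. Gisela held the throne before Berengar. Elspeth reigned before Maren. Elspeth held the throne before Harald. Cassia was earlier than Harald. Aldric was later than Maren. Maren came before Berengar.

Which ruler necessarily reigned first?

Elspeth

Elspeth has a chain of constraints placing them before every other ruler, so Elspeth must be first.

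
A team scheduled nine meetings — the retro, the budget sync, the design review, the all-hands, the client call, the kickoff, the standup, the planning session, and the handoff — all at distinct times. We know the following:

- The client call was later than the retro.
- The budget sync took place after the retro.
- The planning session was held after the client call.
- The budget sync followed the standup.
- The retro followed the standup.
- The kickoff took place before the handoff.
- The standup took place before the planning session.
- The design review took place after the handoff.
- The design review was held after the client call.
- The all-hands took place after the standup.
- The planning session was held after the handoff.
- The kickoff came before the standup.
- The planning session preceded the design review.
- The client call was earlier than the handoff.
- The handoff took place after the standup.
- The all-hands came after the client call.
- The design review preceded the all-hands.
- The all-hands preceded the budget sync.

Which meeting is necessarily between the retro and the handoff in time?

the client call

Tracing the constraints gives the retro → the client call → the handoff, so the client call sits after the retro and before the handoff.
No other meeting is forced both after the retro and before the handoff.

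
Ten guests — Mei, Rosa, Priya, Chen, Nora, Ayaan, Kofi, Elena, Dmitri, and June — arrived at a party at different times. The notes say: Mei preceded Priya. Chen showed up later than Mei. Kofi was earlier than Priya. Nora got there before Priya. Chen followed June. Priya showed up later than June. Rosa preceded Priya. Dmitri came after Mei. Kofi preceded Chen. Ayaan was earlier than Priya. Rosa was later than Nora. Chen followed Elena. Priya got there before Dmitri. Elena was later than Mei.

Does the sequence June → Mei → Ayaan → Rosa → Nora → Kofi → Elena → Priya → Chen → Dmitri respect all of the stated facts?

The constraints require Nora before Rosa, but in the proposed sequence Rosa appears ahead of Nora. That one violation is enough.

no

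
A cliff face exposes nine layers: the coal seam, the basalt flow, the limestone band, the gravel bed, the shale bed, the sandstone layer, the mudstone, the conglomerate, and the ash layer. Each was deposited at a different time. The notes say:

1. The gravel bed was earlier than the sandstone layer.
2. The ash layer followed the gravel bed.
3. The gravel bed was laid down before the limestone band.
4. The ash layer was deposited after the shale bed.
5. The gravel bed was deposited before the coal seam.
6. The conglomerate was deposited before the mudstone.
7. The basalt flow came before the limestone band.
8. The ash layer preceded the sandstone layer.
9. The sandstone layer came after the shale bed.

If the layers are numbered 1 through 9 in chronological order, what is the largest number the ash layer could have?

The ash layer must come before the sandstone layer — 1 layer forced after it.
Everything else can be placed before the ash layer in some valid order, so the ash layer can sit as late as position 9 − 1 = 8.

8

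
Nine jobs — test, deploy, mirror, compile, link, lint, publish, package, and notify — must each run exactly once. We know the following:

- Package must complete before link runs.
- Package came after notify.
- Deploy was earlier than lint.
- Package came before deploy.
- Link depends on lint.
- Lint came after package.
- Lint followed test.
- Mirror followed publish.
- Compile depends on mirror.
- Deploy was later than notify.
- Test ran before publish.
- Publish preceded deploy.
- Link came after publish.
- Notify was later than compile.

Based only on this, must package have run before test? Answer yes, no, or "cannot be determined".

no

Tracing the constraints gives test → publish → mirror → compile → notify → package, so test must come before package.
That means package cannot be before test.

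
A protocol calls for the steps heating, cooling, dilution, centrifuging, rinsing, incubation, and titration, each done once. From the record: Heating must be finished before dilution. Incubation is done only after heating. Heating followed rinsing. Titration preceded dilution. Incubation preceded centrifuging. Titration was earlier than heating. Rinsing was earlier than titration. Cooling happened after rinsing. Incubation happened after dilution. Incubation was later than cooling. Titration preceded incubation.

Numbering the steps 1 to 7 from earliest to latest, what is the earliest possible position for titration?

Rinsing must come before titration — 1 forced predecessor.
Nothing else is forced ahead of titration, so its earliest slot is position 1 + 1 = 2.

2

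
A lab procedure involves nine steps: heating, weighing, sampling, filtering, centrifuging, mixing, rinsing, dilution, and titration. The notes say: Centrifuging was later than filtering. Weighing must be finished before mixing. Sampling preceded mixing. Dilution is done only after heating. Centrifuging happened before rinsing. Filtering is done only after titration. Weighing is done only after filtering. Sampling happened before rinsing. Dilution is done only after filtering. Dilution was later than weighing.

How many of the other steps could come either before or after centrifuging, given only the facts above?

5

Forced before centrifuging: filtering and titration; forced after centrifuging: rinsing.
That leaves dilution, heating, mixing, sampling, and weighing with no forced order relative to centrifuging — 5.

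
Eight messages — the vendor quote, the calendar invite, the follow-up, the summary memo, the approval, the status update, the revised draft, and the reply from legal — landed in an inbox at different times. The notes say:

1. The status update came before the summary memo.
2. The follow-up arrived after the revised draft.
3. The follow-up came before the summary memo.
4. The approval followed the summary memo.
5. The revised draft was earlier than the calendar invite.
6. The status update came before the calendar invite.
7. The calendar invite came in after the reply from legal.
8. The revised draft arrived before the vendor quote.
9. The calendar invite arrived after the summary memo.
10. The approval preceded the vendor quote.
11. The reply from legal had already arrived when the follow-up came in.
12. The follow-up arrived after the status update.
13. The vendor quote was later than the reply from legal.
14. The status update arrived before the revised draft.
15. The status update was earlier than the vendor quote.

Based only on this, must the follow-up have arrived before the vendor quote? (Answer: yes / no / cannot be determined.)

Chain the constraints: the follow-up → the summary memo → the approval → the vendor quote. Each link is directly stated, so the follow-up comes before the vendor quote.

yes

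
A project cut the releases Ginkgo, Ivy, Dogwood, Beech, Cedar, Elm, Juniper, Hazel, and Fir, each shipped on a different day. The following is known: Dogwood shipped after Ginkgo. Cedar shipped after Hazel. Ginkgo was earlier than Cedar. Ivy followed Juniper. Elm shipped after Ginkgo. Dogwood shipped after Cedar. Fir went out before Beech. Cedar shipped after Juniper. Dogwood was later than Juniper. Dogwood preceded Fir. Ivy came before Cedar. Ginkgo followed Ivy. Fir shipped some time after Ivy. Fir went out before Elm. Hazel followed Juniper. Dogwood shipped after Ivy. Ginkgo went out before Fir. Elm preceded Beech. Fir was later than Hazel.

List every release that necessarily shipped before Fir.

Directly stated before Fir: Dogwood, Ginkgo, Hazel, and Ivy.
Cedar reaches Fir via Cedar → Dogwood → Fir.
Juniper reaches Fir via Juniper → Hazel → Fir.

Cedar, Dogwood, Ginkgo, Hazel, Ivy, Juniper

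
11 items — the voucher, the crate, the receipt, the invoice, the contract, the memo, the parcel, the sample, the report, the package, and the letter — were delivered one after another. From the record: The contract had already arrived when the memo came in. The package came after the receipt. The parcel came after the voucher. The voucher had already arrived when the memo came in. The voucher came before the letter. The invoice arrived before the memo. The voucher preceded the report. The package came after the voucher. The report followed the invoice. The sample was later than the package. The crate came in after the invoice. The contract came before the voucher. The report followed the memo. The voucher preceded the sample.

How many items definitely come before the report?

4

Directly stated before the report: the invoice, the memo, and the voucher.
The contract reaches the report via the contract → the memo → the report.
No chain forces the crate (or any of the others) ahead of the report.
That's the contract, the invoice, the memo, and the voucher — 4 in all.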